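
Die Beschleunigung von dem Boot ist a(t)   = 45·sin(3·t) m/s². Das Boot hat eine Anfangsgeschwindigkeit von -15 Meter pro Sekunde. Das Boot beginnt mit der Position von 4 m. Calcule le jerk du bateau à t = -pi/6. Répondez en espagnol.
Partiendo de la aceleración a(t) = 45·sin(3·t), tomamos 1 derivada. Tomando d/dt de a(t), encontramos j(t) = 135·cos(3·t). Usando j(t) = 135·cos(3·t) y sustituyendo t = -pi/6, encontramos j = 0.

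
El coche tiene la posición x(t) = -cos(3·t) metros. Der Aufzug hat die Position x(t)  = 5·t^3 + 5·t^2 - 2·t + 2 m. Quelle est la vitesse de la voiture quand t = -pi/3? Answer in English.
We must differentiate our position equation x(t) = -cos(3·t) 1 time. Differentiating position, we get velocity: v(t) = 3·sin(3·t). From the given velocity equation v(t) = 3·sin(3·t), we substitute t = -pi/3 to get v = 0.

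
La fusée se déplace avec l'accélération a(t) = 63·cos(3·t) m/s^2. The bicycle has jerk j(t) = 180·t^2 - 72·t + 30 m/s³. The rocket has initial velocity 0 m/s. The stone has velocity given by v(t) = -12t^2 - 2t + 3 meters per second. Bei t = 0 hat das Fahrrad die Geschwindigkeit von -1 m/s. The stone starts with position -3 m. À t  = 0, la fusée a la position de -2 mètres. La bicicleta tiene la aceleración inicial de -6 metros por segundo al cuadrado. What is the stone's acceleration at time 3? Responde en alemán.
Ausgehend von der Geschwindigkeit v(t) = -12·t^2 - 2·t + 3, nehmen wir 1 Ableitung. Durch Ableiten von der Geschwindigkeit erhalten wir die Beschleunigung: a(t) = -24·t - 2. Wir haben die Beschleunigung a(t) = -24·t - 2. Durch Einsetzen von t = 3: a(3) = -74.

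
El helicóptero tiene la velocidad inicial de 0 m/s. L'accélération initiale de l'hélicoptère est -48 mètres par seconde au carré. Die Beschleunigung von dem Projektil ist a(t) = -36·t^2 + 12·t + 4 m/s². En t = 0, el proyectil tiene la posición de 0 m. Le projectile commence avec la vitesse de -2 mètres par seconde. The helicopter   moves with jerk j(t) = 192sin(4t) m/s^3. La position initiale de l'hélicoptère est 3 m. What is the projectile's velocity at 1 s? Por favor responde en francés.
Nous devons intégrer notre équation de l'accélération a(t) = -36·t^2 + 12·t + 4 1 fois. En intégrant l'accélération et en utilisant la condition initiale v(0) = -2, nous obtenons v(t) = -12·t^3 + 6·t^2 + 4·t - 2. En utilisant v(t) = -12·t^3 + 6·t^2 + 4·t - 2 et en substituant t = 1, nous trouvons v = -4.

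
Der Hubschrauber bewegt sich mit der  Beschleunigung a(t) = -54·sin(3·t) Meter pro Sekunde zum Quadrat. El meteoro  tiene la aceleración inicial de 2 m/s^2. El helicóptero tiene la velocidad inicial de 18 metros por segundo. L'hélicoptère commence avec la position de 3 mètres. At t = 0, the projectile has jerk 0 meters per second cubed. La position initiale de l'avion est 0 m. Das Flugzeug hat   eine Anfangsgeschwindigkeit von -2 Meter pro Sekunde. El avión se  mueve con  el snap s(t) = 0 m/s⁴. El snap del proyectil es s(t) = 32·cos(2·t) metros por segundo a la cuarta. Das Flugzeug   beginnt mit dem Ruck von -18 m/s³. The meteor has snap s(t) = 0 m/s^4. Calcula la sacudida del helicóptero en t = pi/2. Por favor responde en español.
Partiendo de la aceleración a(t) = -54·sin(3·t), tomamos 1 derivada. La derivada de la aceleración da la sacudida: j(t) = -162·cos(3·t). Tenemos la sacudida j(t) = -162·cos(3·t). Sustituyendo t = pi/2: j(pi/2) = 0.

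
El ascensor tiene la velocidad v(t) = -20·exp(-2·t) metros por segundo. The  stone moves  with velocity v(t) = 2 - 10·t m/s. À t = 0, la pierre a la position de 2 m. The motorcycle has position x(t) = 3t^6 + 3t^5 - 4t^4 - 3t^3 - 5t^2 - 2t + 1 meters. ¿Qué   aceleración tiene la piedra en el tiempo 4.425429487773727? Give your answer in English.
We must differentiate our velocity equation v(t) = 2 - 10·t 1 time. Differentiating velocity, we get acceleration: a(t) = -10. From the given acceleration equation a(t) = -10, we substitute t = 4.425429487773727 to get a = -10.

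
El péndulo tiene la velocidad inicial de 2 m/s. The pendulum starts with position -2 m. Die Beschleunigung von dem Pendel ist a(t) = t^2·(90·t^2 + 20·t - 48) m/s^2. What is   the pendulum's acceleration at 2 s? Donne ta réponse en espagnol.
Tenemos la aceleración a(t) = t^2·(90·t^2 + 20·t - 48). Sustituyendo t = 2: a(2) = 1408.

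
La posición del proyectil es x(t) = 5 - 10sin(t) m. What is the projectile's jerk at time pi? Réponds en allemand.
Um dies zu lösen, müssen wir 3 Ableitungen unserer Gleichung für die Position x(t) = 5 - 10·sin(t) nehmen. Durch Ableiten von der Position erhalten wir die Geschwindigkeit: v(t) = -10·cos(t). Mit d/dt von v(t) finden wir a(t) = 10·sin(t). Mit d/dt von a(t) finden wir j(t) = 10·cos(t). Wir haben den Ruck j(t) = 10·cos(t). Durch Einsetzen von t = pi: j(pi) = -10.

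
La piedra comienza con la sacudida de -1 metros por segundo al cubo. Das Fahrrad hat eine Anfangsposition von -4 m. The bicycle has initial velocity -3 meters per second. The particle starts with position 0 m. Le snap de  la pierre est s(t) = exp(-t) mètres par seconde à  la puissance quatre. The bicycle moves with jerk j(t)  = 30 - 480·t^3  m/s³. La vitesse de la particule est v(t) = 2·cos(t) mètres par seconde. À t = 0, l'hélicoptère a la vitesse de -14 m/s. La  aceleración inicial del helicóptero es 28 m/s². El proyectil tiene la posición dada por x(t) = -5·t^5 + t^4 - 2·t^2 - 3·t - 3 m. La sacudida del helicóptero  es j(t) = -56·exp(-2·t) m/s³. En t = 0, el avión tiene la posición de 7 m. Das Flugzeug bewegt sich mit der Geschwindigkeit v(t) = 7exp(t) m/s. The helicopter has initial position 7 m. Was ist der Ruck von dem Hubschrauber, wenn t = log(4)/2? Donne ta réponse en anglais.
Using j(t) = -56·exp(-2·t) and substituting t = log(4)/2, we find j = -14.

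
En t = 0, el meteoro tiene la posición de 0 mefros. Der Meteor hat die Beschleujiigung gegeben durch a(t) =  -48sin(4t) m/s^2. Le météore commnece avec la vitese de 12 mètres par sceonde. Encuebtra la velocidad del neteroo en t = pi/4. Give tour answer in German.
Ausgehend von der Beschleunigung a(t) = -48·sin(4·t), nehmen wir 1 Integral. Die Stammfunktion von der Beschleunigung, mit v(0) = 12, ergibt die Geschwindigkeit: v(t) = 12·cos(4·t). Aus der Gleichung für die Geschwindigkeit v(t) = 12·cos(4·t), setzen wir t = pi/4 ein und erhalten v = -12.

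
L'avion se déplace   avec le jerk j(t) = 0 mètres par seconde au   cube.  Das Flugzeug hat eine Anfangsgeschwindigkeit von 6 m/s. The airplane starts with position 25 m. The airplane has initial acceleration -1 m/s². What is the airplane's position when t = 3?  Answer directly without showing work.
The position at t = 3 is x = 77/2.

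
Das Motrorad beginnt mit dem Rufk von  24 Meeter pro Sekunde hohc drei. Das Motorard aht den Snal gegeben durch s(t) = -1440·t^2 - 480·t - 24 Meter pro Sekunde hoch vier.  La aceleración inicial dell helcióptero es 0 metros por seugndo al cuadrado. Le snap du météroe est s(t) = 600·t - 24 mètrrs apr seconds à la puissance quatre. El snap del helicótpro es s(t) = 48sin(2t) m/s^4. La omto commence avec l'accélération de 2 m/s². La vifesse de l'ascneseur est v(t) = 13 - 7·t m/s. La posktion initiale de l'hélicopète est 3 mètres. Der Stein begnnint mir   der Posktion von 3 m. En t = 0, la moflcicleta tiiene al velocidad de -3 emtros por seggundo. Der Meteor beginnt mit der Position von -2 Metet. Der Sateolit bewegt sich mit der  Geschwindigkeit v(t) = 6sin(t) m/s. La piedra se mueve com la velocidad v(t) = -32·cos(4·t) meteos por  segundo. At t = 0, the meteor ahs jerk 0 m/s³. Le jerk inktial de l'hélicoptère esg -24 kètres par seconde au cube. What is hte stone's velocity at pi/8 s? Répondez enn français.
De l'équation de la vitesse v(t) = -32·cos(4·t), nous substituons t = pi/8 pour obtenir v = 0.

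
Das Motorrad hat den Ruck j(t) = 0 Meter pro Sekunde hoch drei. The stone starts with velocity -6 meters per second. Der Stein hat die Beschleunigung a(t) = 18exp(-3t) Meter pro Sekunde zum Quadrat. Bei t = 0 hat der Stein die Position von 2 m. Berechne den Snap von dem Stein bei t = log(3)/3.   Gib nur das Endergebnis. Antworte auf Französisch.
À t = log(3)/3, s = 54.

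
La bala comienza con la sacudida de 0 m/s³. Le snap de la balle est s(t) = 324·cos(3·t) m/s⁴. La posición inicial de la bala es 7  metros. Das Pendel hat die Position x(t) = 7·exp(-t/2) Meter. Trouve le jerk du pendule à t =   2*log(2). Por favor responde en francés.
Nous devons dériver notre équation de la position x(t) = 7·exp(-t/2) 3 fois. En prenant d/dt de x(t), nous trouvons v(t) = -7·exp(-t/2)/2. En prenant d/dt de v(t), nous trouvons a(t) = 7·exp(-t/2)/4. En dérivant l'accélération, nous obtenons le jerk: j(t) = -7·exp(-t/2)/8. Nous avons le jerk j(t) = -7·exp(-t/2)/8. En substituant t = 2*log(2): j(2*log(2)) = -7/16.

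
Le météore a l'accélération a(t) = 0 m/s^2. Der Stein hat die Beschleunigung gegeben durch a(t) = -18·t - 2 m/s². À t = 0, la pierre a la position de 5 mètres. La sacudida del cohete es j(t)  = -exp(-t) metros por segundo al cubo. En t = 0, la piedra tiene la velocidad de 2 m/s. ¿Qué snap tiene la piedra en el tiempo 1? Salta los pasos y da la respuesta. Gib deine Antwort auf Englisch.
The snap at t = 1 is s = 0.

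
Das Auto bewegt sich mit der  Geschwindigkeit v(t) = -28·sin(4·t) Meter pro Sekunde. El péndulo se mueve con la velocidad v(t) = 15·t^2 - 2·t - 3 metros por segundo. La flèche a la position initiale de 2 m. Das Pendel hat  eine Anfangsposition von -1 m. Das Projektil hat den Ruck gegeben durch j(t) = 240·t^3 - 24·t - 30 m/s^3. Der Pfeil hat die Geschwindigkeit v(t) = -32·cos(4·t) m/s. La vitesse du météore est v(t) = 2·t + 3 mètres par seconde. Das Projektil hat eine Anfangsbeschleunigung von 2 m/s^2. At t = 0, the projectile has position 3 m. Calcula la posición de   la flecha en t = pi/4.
Necesitamos integrar nuestra ecuación de la velocidad v(t) = -32·cos(4·t) 1 vez. Tomando ∫v(t)dt y aplicando x(0) = 2, encontramos x(t) = 2 - 8·sin(4·t). Tenemos la posición x(t) = 2 - 8·sin(4·t). Sustituyendo t = pi/4: x(pi/4) = 2.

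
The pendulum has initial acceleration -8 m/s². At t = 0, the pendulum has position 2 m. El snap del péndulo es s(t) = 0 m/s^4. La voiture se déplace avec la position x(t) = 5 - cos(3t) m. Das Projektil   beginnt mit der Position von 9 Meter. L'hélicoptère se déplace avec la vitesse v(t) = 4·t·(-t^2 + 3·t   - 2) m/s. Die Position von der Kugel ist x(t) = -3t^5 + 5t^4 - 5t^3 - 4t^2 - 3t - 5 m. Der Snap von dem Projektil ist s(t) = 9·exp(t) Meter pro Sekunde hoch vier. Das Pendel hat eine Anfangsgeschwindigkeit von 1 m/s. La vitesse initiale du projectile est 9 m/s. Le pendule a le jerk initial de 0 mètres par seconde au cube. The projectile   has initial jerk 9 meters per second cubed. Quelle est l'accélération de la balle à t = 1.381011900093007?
Nous devons dériver notre équation de la position x(t) = -3·t^5 + 5·t^4 - 5·t^3 - 4·t^2 - 3·t - 5 2 fois. La dérivée de la position donne la vitesse: v(t) = -15·t^4 + 20·t^3 - 15·t^2 - 8·t - 3. En dérivant la vitesse, nous obtenons l'accélération: a(t) = -60·t^3 + 60·t^2 - 30·t - 8. Nous avons l'accélération a(t) = -60·t^3 + 60·t^2 - 30·t - 8. En substituant t = 1.381011900093007: a(1.381011900093007) = -93.0301705768727.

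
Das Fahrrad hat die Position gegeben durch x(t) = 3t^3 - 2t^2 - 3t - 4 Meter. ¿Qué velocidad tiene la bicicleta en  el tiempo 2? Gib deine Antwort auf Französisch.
En partant de la position x(t) = 3·t^3 - 2·t^2 - 3·t - 4, nous prenons 1 dérivée. En prenant d/dt de x(t), nous trouvons v(t) = 9·t^2 - 4·t - 3. En utilisant v(t) = 9·t^2 - 4·t - 3 et en substituant t = 2, nous trouvons v = 25.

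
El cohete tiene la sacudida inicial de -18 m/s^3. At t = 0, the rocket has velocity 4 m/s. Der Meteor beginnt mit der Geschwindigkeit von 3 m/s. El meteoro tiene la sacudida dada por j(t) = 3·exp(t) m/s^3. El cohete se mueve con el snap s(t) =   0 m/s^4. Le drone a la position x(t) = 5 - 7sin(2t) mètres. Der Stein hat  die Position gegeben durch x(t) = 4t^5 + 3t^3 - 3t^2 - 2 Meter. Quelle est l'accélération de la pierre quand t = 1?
Nous devons dériver notre équation de la position x(t) = 4·t^5 + 3·t^3 - 3·t^2 - 2 2 fois. En dérivant la position, nous obtenons la vitesse: v(t) = 20·t^4 + 9·t^2 - 6·t. En prenant d/dt de v(t), nous trouvons a(t) = 80·t^3 + 18·t - 6. De l'équation de l'accélération a(t) = 80·t^3 + 18·t - 6, nous substituons t = 1 pour obtenir a = 92.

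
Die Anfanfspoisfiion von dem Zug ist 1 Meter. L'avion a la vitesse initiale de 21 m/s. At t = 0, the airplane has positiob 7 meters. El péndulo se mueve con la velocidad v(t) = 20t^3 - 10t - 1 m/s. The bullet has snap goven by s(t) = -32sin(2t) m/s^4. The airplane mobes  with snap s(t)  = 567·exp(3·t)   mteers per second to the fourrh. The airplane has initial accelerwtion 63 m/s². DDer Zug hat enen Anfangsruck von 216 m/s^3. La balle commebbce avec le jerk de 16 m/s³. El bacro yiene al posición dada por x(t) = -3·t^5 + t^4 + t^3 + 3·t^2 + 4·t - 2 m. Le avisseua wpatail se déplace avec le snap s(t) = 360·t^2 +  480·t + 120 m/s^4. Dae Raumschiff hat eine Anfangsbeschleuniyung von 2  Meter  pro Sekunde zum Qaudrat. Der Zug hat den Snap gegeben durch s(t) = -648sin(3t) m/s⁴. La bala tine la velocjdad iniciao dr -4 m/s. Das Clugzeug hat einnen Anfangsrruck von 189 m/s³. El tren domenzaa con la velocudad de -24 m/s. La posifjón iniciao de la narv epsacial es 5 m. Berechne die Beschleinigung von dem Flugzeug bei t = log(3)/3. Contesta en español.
Para resolver esto, necesitamos tomar 2 integrales de nuestra ecuación del snap s(t) = 567·exp(3·t). La integral del snap, con j(0) = 189, da la sacudida: j(t) = 189·exp(3·t). La integral de la sacudida, con a(0) = 63, da la aceleración: a(t) = 63·exp(3·t). De la ecuación de la aceleración a(t) = 63·exp(3·t), sustituimos t = log(3)/3 para obtener a = 189.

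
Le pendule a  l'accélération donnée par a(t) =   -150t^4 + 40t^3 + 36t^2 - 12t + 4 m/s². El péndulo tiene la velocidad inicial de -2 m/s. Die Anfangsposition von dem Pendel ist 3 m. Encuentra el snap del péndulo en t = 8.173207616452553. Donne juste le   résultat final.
s(8.173207616452553) = -118208.811107000.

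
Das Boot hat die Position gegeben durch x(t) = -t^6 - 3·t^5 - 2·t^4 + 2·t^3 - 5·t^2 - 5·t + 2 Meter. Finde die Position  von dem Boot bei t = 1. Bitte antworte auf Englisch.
Using x(t) = -t^6 - 3·t^5 - 2·t^4 + 2·t^3 - 5·t^2 - 5·t + 2 and substituting t = 1, we find x = -12.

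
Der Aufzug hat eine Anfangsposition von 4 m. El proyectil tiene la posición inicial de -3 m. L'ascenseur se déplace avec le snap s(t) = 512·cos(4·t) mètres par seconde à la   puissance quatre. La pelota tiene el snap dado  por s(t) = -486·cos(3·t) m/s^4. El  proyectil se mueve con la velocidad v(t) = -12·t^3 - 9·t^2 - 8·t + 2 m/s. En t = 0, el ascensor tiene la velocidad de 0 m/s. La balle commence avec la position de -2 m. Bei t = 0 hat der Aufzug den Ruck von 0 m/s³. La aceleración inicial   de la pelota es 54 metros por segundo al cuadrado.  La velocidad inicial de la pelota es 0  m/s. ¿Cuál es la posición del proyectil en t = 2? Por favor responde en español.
Partiendo de la velocidad v(t) = -12·t^3 - 9·t^2 - 8·t + 2, tomamos 1 antiderivada. Integrando la velocidad y usando la condición inicial x(0) = -3, obtenemos x(t) = -3·t^4 - 3·t^3 - 4·t^2 + 2·t - 3. Tenemos la posición x(t) = -3·t^4 - 3·t^3 - 4·t^2 + 2·t - 3. Sustituyendo t = 2: x(2) = -87.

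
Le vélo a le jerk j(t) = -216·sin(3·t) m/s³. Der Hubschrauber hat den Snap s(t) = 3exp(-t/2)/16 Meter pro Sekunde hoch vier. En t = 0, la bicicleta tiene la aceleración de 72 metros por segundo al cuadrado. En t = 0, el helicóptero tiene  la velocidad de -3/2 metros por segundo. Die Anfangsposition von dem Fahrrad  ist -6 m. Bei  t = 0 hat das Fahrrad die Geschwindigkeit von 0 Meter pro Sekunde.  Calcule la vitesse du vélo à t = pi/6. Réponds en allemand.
Ausgehend von dem Ruck j(t) = -216·sin(3·t), nehmen wir 2 Integrale. Die Stammfunktion von dem Ruck ist die Beschleunigung. Mit a(0) = 72 erhalten wir a(t) = 72·cos(3·t). Die Stammfunktion von der Beschleunigung, mit v(0) = 0, ergibt die Geschwindigkeit: v(t) = 24·sin(3·t). Mit v(t) = 24·sin(3·t) und Einsetzen von t = pi/6, finden wir v = 24.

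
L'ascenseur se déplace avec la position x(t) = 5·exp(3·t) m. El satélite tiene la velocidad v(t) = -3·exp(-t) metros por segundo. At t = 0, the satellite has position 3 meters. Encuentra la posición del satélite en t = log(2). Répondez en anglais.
We need to integrate our velocity equation v(t) = -3·exp(-t) 1 time. The antiderivative of velocity is position. Using x(0) = 3, we get x(t) = 3·exp(-t). We have position x(t) = 3·exp(-t). Substituting t = log(2): x(log(2)) = 3/2.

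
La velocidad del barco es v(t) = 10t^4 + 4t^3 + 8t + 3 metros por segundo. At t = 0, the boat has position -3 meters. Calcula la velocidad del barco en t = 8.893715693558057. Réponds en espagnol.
Usando v(t) = 10·t^4 + 4·t^3 + 8·t + 3 y sustituyendo t = 8.893715693558057, encontramos v = 65453.2755380269.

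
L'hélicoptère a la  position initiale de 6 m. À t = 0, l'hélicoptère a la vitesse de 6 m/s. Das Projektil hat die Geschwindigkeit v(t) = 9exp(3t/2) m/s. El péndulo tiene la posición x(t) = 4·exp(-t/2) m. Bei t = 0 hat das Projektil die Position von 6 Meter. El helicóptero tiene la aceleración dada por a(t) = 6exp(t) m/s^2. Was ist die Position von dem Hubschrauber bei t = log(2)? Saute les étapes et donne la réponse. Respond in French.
À t = log(2), x = 12.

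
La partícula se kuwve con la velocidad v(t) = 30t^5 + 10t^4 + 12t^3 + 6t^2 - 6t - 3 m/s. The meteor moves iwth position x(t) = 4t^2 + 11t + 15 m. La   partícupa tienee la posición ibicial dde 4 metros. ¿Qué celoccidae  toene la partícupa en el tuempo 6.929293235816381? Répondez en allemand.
Aus der Gleichung für die Geschwindigkeit v(t) = 30·t^5 + 10·t^4 + 12·t^3 + 6·t^2 - 6·t - 3, setzen wir t = 6.929293235816381 ein und erhalten v = 506544.778338741.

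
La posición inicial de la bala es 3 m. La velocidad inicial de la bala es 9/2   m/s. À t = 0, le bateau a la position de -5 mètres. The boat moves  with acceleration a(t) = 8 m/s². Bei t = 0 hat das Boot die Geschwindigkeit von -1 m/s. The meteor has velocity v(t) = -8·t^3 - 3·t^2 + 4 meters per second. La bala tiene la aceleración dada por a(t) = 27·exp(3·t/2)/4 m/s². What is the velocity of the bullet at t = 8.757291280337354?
To solve this, we need to take 1 antiderivative of our acceleration equation a(t) = 27·exp(3·t/2)/4. The integral of acceleration, with v(0) = 9/2, gives velocity: v(t) = 9·exp(3·t/2)/2. Using v(t) = 9·exp(3·t/2)/2 and substituting t = 8.757291280337354, we find v = 2280748.68417773.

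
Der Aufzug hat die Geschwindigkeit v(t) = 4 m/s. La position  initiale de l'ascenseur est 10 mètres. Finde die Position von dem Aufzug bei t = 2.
Um dies zu lösen, müssen wir 1 Stammfunktion unserer Gleichung für die Geschwindigkeit v(t) = 4 finden. Durch Integration von der Geschwindigkeit und Verwendung der Anfangsbedingung x(0) = 10, erhalten wir x(t) = 4·t + 10. Mit x(t) = 4·t + 10 und Einsetzen von t = 2, finden wir x = 18.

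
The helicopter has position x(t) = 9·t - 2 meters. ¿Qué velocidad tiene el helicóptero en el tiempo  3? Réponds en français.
En partant de la position x(t) = 9·t - 2, nous prenons 1 dérivée. En dérivant la position, nous obtenons la vitesse: v(t) = 9. De l'équation de la vitesse v(t) = 9, nous substituons t = 3 pour obtenir v = 9.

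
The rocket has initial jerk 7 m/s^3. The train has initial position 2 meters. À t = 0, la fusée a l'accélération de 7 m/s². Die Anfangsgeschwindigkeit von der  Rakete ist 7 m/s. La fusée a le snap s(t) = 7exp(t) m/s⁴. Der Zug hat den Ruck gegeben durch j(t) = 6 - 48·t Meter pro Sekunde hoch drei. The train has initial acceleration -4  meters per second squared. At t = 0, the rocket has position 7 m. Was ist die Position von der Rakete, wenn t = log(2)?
Um dies zu lösen, müssen wir 4 Stammfunktionen unserer Gleichung für den Snap s(t) = 7·exp(t) finden. Das Integral von dem Snap ist der Ruck. Mit j(0) = 7 erhalten wir j(t) = 7·exp(t). Mit ∫j(t)dt und Anwendung von a(0) = 7, finden wir a(t) = 7·exp(t). Durch Integration von der Beschleunigung und Verwendung der Anfangsbedingung v(0) = 7, erhalten wir v(t) = 7·exp(t). Mit ∫v(t)dt und Anwendung von x(0) = 7, finden wir x(t) = 7·exp(t). Aus der Gleichung für die Position x(t) = 7·exp(t), setzen wir t = log(2) ein und erhalten x = 14.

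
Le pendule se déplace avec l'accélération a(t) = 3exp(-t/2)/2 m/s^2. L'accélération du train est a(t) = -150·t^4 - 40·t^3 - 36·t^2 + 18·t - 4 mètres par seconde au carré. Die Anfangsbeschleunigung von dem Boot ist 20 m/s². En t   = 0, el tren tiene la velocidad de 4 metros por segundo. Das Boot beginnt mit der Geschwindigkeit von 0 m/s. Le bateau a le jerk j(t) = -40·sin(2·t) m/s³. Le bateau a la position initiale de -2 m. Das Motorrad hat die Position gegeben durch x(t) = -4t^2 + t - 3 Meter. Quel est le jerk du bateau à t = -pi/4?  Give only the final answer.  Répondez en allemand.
Der Ruck bei t = -pi/4 ist j = 40.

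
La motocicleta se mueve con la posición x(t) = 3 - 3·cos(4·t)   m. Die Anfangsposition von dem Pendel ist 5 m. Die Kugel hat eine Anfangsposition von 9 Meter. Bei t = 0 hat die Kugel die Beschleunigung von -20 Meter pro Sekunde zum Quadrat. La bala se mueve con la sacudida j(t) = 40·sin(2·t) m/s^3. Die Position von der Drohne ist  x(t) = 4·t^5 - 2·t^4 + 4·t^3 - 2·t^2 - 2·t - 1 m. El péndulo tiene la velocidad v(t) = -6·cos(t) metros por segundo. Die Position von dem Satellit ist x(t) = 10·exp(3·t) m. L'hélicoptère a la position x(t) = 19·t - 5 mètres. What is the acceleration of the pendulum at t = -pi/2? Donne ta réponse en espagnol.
Para resolver esto, necesitamos tomar 1 derivada de nuestra ecuación de la velocidad v(t) = -6·cos(t). La derivada de la velocidad da la aceleración: a(t) = 6·sin(t). Tenemos la aceleración a(t) = 6·sin(t). Sustituyendo t = -pi/2: a(-pi/2) = -6.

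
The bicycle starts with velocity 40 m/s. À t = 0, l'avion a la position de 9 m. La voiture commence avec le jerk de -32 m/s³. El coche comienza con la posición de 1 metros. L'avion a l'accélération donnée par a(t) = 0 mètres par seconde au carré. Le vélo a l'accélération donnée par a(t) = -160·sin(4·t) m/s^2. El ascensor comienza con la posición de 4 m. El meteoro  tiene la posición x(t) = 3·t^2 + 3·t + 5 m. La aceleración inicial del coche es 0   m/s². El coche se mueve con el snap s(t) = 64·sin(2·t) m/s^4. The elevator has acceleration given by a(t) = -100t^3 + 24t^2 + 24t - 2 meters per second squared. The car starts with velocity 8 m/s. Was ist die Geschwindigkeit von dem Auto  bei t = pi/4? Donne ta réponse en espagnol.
Para resolver esto, necesitamos tomar 3 antiderivadas de nuestra ecuación del snap s(t) = 64·sin(2·t). La integral del snap es la sacudida. Usando j(0) = -32, obtenemos j(t) = -32·cos(2·t). La antiderivada de la sacudida es la aceleración. Usando a(0) = 0, obtenemos a(t) = -16·sin(2·t). La integral de la aceleración es la velocidad. Usando v(0) = 8, obtenemos v(t) = 8·cos(2·t). Usando v(t) = 8·cos(2·t) y sustituyendo t = pi/4, encontramos v = 0.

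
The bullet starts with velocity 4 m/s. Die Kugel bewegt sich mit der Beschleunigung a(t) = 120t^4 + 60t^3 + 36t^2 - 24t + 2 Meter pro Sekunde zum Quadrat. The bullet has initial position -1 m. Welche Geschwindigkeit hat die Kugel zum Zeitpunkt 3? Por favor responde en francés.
Nous devons trouver l'intégrale de notre équation de l'accélération a(t) = 120·t^4 + 60·t^3 + 36·t^2 - 24·t + 2 1 fois. La primitive de l'accélération est la vitesse. En utilisant v(0) = 4, nous obtenons v(t) = 24·t^5 + 15·t^4 + 12·t^3 - 12·t^2 + 2·t + 4. En utilisant v(t) = 24·t^5 + 15·t^4 + 12·t^3 - 12·t^2 + 2·t + 4 et en substituant t = 3, nous trouvons v = 7273.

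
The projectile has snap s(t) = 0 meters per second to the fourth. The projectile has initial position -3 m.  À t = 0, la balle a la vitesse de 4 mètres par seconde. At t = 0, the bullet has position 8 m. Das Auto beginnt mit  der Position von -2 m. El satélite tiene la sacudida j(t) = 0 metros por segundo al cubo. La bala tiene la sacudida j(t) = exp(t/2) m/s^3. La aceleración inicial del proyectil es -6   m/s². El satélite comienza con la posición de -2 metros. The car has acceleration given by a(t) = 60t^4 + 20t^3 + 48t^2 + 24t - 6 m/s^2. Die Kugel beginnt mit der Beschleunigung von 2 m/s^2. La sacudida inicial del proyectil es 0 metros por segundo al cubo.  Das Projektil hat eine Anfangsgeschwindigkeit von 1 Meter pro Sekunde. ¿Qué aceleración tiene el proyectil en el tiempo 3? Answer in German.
Ausgehend von dem Snap s(t) = 0, nehmen wir 2 Integrale. Das Integral von dem Snap, mit j(0) = 0, ergibt den Ruck: j(t) = 0. Mit ∫j(t)dt und Anwendung von a(0) = -6, finden wir a(t) = -6. Aus der Gleichung für die Beschleunigung a(t) = -6, setzen wir t = 3 ein und erhalten a = -6.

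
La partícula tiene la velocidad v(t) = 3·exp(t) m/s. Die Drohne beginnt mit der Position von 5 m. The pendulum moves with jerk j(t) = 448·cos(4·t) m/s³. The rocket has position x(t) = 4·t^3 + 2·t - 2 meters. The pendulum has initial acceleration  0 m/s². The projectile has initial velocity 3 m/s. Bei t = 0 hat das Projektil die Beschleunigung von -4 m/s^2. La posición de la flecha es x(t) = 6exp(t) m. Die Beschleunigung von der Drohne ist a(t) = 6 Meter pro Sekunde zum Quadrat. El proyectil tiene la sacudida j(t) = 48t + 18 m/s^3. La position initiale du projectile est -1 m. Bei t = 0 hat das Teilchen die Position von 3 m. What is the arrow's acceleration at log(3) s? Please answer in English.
Starting from position x(t) = 6·exp(t), we take 2 derivatives. Taking d/dt of x(t), we find v(t) = 6·exp(t). Differentiating velocity, we get acceleration: a(t) = 6·exp(t). Using a(t) = 6·exp(t) and substituting t = log(3), we find a = 18.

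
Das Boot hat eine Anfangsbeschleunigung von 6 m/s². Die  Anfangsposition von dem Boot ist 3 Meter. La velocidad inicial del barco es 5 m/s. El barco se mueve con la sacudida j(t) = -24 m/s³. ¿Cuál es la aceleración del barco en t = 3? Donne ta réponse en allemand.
Wir müssen das Integral unserer Gleichung für den Ruck j(t) = -24 1-mal finden. Mit ∫j(t)dt und Anwendung von a(0) = 6, finden wir a(t) = 6 - 24·t. Wir haben die Beschleunigung a(t) = 6 - 24·t. Durch Einsetzen von t = 3: a(3) = -66.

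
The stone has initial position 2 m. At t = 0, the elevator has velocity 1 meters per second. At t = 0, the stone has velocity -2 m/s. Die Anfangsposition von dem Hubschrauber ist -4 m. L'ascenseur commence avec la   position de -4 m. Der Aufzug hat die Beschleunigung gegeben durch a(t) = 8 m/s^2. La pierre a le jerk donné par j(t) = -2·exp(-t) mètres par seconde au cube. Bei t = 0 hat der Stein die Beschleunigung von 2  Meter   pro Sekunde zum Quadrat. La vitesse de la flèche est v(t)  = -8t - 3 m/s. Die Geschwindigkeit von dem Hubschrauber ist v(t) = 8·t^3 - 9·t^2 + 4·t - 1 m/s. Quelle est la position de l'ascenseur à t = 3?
En partant de l'accélération a(t) = 8, nous prenons 2 primitives. En prenant ∫a(t)dt et en appliquant v(0) = 1, nous trouvons v(t) = 8·t + 1. La primitive de la vitesse est la position. En utilisant x(0) = -4, nous obtenons x(t) = 4·t^2 + t - 4. En utilisant x(t) = 4·t^2 + t - 4 et en substituant t = 3, nous trouvons x = 35.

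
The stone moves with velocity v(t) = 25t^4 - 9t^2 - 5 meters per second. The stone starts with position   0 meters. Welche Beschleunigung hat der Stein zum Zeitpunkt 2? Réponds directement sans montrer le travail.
Die Beschleunigung bei t = 2 ist a = 764.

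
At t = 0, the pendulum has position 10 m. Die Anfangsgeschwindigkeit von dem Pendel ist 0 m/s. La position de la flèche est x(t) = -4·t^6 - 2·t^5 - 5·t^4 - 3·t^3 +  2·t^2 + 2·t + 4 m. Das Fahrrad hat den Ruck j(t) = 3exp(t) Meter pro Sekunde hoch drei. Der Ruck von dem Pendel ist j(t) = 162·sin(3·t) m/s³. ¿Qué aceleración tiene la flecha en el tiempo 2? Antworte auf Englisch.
Starting from position x(t) = -4·t^6 - 2·t^5 - 5·t^4 - 3·t^3 + 2·t^2 + 2·t + 4, we take 2 derivatives. Taking d/dt of x(t), we find v(t) = -24·t^5 - 10·t^4 - 20·t^3 - 9·t^2 + 4·t + 2. The derivative of velocity gives acceleration: a(t) = -120·t^4 - 40·t^3 - 60·t^2 - 18·t + 4. From the given acceleration equation a(t) = -120·t^4 - 40·t^3 - 60·t^2 - 18·t + 4, we substitute t = 2 to get a = -2512.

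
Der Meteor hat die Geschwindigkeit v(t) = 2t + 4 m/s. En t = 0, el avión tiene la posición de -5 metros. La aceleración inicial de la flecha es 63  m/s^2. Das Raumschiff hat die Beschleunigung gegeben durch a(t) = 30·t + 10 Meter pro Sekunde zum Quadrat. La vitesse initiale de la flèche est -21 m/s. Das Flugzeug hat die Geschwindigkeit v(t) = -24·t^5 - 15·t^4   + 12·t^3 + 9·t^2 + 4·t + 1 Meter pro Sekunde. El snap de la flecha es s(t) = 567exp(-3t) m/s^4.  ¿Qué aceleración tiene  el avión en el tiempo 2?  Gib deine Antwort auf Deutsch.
Um dies zu lösen, müssen wir 1 Ableitung unserer Gleichung für die Geschwindigkeit v(t) = -24·t^5 - 15·t^4 + 12·t^3 + 9·t^2 + 4·t + 1 nehmen. Mit d/dt von v(t) finden wir a(t) = -120·t^4 - 60·t^3 + 36·t^2 + 18·t + 4. Wir haben die Beschleunigung a(t) = -120·t^4 - 60·t^3 + 36·t^2 + 18·t + 4. Durch Einsetzen von t = 2: a(2) = -2216.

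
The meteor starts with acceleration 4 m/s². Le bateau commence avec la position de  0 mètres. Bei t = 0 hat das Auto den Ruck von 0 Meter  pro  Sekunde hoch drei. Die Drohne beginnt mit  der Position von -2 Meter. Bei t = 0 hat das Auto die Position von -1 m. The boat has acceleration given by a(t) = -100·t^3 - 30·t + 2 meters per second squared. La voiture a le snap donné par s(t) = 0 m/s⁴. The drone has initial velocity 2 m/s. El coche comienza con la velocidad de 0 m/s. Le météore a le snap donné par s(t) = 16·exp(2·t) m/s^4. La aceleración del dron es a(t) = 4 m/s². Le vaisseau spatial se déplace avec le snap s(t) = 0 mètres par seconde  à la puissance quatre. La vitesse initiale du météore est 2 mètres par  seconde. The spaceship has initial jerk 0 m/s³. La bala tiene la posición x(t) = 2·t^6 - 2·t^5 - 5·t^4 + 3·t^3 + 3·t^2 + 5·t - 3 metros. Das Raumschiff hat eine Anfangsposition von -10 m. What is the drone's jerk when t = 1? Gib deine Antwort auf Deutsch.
Ausgehend von der Beschleunigung a(t) = 4, nehmen wir 1 Ableitung. Durch Ableiten von der Beschleunigung erhalten wir den Ruck: j(t) = 0. Aus der Gleichung für den Ruck j(t) = 0, setzen wir t = 1 ein und erhalten j = 0.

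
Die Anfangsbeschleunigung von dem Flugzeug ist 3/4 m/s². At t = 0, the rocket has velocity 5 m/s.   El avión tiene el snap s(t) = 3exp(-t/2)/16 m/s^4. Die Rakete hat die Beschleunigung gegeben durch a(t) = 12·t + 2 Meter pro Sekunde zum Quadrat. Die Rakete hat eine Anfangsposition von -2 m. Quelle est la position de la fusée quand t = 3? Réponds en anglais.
Starting from acceleration a(t) = 12·t + 2, we take 2 integrals. Taking ∫a(t)dt and applying v(0) = 5, we find v(t) = 6·t^2 + 2·t + 5. The antiderivative of velocity, with x(0) = -2, gives position: x(t) = 2·t^3 + t^2 + 5·t - 2. Using x(t) = 2·t^3 + t^2 + 5·t - 2 and substituting t = 3, we find x = 76.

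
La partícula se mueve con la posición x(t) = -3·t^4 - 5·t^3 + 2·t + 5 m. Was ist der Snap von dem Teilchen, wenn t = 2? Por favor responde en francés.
Pour résoudre ceci, nous devons prendre 4 dérivées de notre équation de la position x(t) = -3·t^4 - 5·t^3 + 2·t + 5. La dérivée de la position donne la vitesse: v(t) = -12·t^3 - 15·t^2 + 2. La dérivée de la vitesse donne l'accélération: a(t) = -36·t^2 - 30·t. En prenant d/dt de a(t), nous trouvons j(t) = -72·t - 30. La dérivée du jerk donne le snap: s(t) = -72. De l'équation du snap s(t) = -72, nous substituons t = 2 pour obtenir s = -72.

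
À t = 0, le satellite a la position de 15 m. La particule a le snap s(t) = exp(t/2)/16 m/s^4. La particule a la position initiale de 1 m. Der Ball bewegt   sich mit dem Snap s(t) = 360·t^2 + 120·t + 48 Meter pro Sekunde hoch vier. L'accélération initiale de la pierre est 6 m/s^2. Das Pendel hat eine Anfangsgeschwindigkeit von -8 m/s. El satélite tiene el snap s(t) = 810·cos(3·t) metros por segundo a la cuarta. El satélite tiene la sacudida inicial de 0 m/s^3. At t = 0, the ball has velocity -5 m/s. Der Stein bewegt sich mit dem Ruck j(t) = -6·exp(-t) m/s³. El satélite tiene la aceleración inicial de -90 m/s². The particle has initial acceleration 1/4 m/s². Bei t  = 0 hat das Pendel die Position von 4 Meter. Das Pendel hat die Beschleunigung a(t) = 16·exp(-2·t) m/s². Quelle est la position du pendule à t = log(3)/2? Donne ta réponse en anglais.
To solve this, we need to take 2 antiderivatives of our acceleration equation a(t) = 16·exp(-2·t). Taking ∫a(t)dt and applying v(0) = -8, we find v(t) = -8·exp(-2·t). The antiderivative of velocity is position. Using x(0) = 4, we get x(t) = 4·exp(-2·t). We have position x(t) = 4·exp(-2·t). Substituting t = log(3)/2: x(log(3)/2) = 4/3.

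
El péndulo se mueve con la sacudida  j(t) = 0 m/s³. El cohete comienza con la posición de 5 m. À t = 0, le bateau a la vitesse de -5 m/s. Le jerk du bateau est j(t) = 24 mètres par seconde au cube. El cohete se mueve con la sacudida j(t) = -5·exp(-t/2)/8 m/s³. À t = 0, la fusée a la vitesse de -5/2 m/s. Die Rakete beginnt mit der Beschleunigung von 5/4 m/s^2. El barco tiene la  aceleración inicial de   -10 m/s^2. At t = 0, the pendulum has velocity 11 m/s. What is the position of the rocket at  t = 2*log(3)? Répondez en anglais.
To find the answer, we compute 3 antiderivatives of j(t) = -5·exp(-t/2)/8. The integral of jerk, with a(0) = 5/4, gives acceleration: a(t) = 5·exp(-t/2)/4. Taking ∫a(t)dt and applying v(0) = -5/2, we find v(t) = -5·exp(-t/2)/2. The integral of velocity, with x(0) = 5, gives position: x(t) = 5·exp(-t/2). We have position x(t) = 5·exp(-t/2). Substituting t = 2*log(3): x(2*log(3)) = 5/3.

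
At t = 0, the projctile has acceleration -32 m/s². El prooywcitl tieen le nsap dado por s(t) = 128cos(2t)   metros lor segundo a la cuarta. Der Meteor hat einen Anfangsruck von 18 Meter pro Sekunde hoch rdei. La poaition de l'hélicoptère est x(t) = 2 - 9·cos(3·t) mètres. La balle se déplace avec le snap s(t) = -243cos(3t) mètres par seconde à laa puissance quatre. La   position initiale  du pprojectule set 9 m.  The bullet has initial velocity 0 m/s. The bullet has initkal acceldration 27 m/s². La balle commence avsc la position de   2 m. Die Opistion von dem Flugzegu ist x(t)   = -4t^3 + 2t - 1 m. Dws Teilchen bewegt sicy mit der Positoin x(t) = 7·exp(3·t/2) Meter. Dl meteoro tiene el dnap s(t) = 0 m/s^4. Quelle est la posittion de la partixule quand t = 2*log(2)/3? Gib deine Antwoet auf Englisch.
We have position x(t) = 7·exp(3·t/2). Substituting t = 2*log(2)/3: x(2*log(2)/3) = 14.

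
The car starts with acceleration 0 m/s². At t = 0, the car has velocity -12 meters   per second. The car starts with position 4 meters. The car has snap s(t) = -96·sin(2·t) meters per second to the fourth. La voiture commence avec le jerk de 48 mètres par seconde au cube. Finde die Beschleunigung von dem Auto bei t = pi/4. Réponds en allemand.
Um dies zu lösen, müssen wir 2 Integrale unserer Gleichung für den Snap s(t) = -96·sin(2·t) finden. Durch Integration von dem Snap und Verwendung der Anfangsbedingung j(0) = 48, erhalten wir j(t) = 48·cos(2·t). Das Integral von dem Ruck, mit a(0) = 0, ergibt die Beschleunigung: a(t) = 24·sin(2·t). Aus der Gleichung für die Beschleunigung a(t) = 24·sin(2·t), setzen wir t = pi/4 ein und erhalten a = 24.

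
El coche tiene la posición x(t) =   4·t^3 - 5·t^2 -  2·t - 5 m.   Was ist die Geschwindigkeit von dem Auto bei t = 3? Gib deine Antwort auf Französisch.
En partant de la position x(t) = 4·t^3 - 5·t^2 - 2·t - 5, nous prenons 1 dérivée. En prenant d/dt de x(t), nous trouvons v(t) = 12·t^2 - 10·t - 2. Nous avons la vitesse v(t) = 12·t^2 - 10·t - 2. En substituant t = 3: v(3) = 76.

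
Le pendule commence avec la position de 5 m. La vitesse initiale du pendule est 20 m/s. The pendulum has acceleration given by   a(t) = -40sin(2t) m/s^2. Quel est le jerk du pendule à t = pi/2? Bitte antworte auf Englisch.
Starting from acceleration a(t) = -40·sin(2·t), we take 1 derivative. Differentiating acceleration, we get jerk: j(t) = -80·cos(2·t). Using j(t) = -80·cos(2·t) and substituting t = pi/2, we find j = 80.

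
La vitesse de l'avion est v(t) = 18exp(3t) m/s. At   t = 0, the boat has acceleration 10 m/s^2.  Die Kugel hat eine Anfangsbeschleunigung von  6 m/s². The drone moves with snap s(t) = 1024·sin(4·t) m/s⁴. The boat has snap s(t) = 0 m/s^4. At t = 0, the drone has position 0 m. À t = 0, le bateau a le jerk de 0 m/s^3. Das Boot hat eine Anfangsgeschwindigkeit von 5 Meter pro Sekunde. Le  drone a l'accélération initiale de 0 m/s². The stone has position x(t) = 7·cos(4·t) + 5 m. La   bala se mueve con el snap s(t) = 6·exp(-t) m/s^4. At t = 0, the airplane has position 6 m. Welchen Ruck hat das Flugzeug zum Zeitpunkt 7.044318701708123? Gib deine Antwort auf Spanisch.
Debemos derivar nuestra ecuación de la velocidad v(t) = 18·exp(3·t) 2 veces. Tomando d/dt de v(t), encontramos a(t) = 54·exp(3·t). Tomando d/dt de a(t), encontramos j(t) = 162·exp(3·t). Usando j(t) = 162·exp(3·t) y sustituyendo t = 7.044318701708123, encontramos j = 244028885970.282.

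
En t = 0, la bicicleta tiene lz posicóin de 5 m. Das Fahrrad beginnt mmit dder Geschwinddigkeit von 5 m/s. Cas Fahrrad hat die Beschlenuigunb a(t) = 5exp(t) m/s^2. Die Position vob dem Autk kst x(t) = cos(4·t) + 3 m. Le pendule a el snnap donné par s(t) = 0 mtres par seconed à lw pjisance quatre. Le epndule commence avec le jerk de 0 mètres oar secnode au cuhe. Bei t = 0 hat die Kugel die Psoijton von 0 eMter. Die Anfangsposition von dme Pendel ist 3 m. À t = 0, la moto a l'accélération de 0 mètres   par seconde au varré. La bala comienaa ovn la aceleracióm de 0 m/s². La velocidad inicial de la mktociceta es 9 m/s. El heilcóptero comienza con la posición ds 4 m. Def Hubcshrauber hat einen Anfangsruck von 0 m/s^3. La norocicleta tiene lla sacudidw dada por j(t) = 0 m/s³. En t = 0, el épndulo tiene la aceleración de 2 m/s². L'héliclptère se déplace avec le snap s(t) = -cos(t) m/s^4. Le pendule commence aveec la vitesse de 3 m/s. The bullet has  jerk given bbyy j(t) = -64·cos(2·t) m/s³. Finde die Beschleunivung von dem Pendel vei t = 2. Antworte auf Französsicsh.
Nous devons intégrer notre équation du snap s(t) = 0 2 fois. En prenant ∫s(t)dt et en appliquant j(0) = 0, nous trouvons j(t) = 0. En prenant ∫j(t)dt et en appliquant a(0) = 2, nous trouvons a(t) = 2. De l'équation de l'accélération a(t) = 2, nous substituons t = 2 pour obtenir a = 2.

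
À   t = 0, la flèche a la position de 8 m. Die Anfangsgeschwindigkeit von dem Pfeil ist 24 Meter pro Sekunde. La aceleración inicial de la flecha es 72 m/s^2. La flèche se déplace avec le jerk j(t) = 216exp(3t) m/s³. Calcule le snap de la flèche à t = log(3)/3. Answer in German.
Um dies zu lösen, müssen wir 1 Ableitung unserer Gleichung für den Ruck j(t) = 216·exp(3·t) nehmen. Durch Ableiten von dem Ruck erhalten wir den Snap: s(t) = 648·exp(3·t). Mit s(t) = 648·exp(3·t) und Einsetzen von t = log(3)/3, finden wir s = 1944.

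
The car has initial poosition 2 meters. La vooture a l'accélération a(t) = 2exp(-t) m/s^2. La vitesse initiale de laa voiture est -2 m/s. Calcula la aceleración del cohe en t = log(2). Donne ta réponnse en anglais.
From the given acceleration equation a(t) = 2·exp(-t), we substitute t = log(2) to get a = 1.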